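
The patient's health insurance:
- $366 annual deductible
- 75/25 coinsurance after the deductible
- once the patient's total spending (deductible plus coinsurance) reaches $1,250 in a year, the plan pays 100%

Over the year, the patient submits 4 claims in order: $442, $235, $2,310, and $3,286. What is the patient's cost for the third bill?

$577.50

Claim 1 — $442: $366 finishes the deductible; $76 goes to coinsurance; coinsurance $76 × 25% = $19. Cost to patient: $385. OOP to date $385.
Claim 2 — $235: 25% coinsurance on $235 = $58.75. Cost to patient: $58.75. OOP to date $443.75.
Claim 3 — $2,310: deductible already satisfied, so patient's share is 25% × $2,310 = $577.50. Patient pays $577.50; OOP now $1,021.25.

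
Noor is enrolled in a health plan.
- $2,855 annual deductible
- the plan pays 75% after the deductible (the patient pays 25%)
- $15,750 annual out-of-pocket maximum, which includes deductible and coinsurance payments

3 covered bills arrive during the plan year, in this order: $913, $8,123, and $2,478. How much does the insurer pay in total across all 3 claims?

Claim 1 ($913): fully absorbed by the deductible. Cost to patient: $913. OOP to date $913. Insurer: $913 − $913 = $0.
Claim 2 ($8,123): deductible takes $1,942, $6,181 remains; 25% of $6,181 = $1,545.25. Patient pays $3,487.25; OOP now $4,400.25. Insurer: $8,123 − $3,487.25 = $4,635.75.
Claim 3 ($2,478): 25% coinsurance on $2,478 = $619.50. Cost to patient: $619.50. OOP to date $5,019.75. Insurer: $2,478 − $619.50 = $1,858.50.
Insurer total = bills − patient's total = $11,514 − $5,019.75 = $6,494.25.

$6,494.25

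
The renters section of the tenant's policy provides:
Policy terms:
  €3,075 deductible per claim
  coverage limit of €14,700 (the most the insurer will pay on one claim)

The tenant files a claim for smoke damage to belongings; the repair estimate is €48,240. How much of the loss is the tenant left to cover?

€33,540

Less the €3,075 deductible: €48,240 − €3,075 = €45,165.
The €14,700 per-incident cap binds; insurer pays €14,700.
Tenant's share is the uncovered remainder: €48,240 − €14,700 = €33,540.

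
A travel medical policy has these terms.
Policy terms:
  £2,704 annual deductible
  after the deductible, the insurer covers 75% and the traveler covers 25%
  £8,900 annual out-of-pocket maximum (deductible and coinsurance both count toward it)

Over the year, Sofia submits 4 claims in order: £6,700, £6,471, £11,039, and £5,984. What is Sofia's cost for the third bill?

Claim 1 (£6,700): £2,704 finishes the deductible; £3,996 goes to coinsurance; traveler's 25% is £999. Traveler owes £3,703 (running OOP £3,703).
Claim 2 (£6,471): deductible already satisfied, so traveler's share is 25% × £6,471 = £1,617.75. Traveler owes £1,617.75 (running OOP £5,320.75).
Claim 3 (£11,039): deductible met; 25% of £11,039 = £2,759.75. Traveler pays £2,759.75; OOP now £8,080.50.

£2,759.75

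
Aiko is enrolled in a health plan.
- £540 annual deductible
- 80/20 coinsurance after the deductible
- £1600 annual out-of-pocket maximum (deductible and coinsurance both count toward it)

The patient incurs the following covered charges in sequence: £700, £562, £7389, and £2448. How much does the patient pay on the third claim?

Claim 1 — £700: £540 finishes the deductible; £160 goes to coinsurance; patient's 20% is £32. Patient pays £572; OOP now £572.
Claim 2 — £562: deductible met; 20% of £562 = £112.40. Cost to patient: £112.40. OOP to date £684.40.
Claim 3 — £7389: 20% coinsurance on £7389 = £1477.80. OOP would hit £2162.20 > £1600, so the cap limits the patient to £1600 − £684.40 = £915.60.

£915.60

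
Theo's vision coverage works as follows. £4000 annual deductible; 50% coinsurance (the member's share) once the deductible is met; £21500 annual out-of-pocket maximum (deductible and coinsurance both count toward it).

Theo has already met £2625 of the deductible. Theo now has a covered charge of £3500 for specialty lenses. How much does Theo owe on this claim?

£2437.50

Deductible still to meet: £4000 − £2625 = £1375.
That leaves £3500 − £1375 = £2125 for coinsurance.
50% of £2125 = £1062.50 falls to the member.
So the member owes £1375 + £1062.50 = £2437.50 before any cap.
Total out-of-pocket so far would be £2625 + £2437.50 = £5062.50, below the £21500 cap — no reduction.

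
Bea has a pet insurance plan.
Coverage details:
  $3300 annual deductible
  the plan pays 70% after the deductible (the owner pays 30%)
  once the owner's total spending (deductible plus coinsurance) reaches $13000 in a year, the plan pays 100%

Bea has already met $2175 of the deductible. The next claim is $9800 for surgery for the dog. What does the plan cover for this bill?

$2175 of the $3300 deductible is already met, leaving $1125.
That leaves $9800 − $1125 = $8675 for coinsurance.
Coinsurance: $8675 × 30% = $2602.50.
Owner responsibility before any cap: $1125 + $2602.50 = $3727.50.
Cumulative spending $2175 + $3727.50 = $5902.50 stays under the $13000 maximum.
The plan picks up $9800 − $3727.50 = $6072.50.

$6072.50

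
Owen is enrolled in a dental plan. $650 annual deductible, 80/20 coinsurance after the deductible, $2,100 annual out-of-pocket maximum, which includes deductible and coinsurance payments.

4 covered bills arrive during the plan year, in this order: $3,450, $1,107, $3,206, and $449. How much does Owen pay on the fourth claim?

Claim 1 ($3,450): $650 finishes the deductible; $2,800 goes to coinsurance; patient's 20% is $560. Cost to patient: $1,210. OOP to date $1,210.
Claim 2 ($1,107): 20% coinsurance on $1,107 = $221.40. Patient owes $221.40 (running OOP $1,431.40).
Claim 3 ($3,206): deductible already satisfied, so patient's share is 20% × $3,206 = $641.20. Patient owes $641.20 (running OOP $2,072.60).
Claim 4 ($449): 20% coinsurance on $449 = $89.80. OOP would hit $2,162.40 > $2,100, so the cap limits the patient to $2,100 − $2,072.60 = $27.40.

$27.40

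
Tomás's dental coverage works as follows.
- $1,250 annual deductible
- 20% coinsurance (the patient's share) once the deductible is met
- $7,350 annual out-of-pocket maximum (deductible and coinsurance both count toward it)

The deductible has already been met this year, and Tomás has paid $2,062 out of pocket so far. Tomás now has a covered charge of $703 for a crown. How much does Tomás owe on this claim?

$140.60

The deductible is already satisfied, so the full bill goes to coinsurance.
Coinsurance: $703 × 20% = $140.60.
Total out-of-pocket so far would be $2,062 + $140.60 = $2,202.60, below the $7,350 cap — no reduction.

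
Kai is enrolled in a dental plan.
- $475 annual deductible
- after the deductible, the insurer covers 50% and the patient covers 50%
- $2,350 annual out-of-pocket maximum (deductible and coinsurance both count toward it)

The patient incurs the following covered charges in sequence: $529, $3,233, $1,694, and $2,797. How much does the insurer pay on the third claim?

$1,462.50

#1 ($529): deductible takes $475, $54 remains; 50% of $54 = $27. Patient owes $502 (running OOP $502). Insurer: $529 − $502 = $27.
#2 ($3,233): 50% coinsurance on $3,233 = $1,616.50. Cost to patient: $1,616.50. OOP to date $2,118.50. Plan pays $3,233 − $1,616.50 = $1,616.50.
#3 ($1,694): 50% coinsurance on $1,694 = $847. Adding that to $2,118.50 gives $2,965.50, past the $2,350 cap; patient pays only $2,350 − $2,118.50 = $231.50. Insurer: $1,694 − $231.50 = $1,462.50.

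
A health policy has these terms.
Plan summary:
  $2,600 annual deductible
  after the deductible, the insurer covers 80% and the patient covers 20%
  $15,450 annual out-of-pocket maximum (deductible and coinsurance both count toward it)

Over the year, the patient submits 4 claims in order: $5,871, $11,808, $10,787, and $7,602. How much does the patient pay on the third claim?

Claim 1 — $5,871: deductible takes $2,600, $3,271 remains; coinsurance $3,271 × 20% = $654.20. Cost to patient: $3,254.20. OOP to date $3,254.20.
Claim 2 — $11,808: deductible met; 20% of $11,808 = $2,361.60. Patient pays $2,361.60; OOP now $5,615.80.
Claim 3 — $10,787: deductible already satisfied, so patient's share is 20% × $10,787 = $2,157.40. Patient pays $2,157.40; OOP now $7,773.20.

$2,157.40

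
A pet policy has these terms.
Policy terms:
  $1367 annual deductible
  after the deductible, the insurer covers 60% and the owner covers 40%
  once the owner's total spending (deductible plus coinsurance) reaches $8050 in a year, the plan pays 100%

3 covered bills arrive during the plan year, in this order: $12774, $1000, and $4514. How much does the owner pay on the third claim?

$1720.20

Claim 1 ($12774): $1367 to deductible, leaving $11407; coinsurance $11407 × 40% = $4562.80. Owner pays $5929.80; OOP now $5929.80.
Claim 2 ($1000): deductible met; 40% of $1000 = $400. Owner pays $400; OOP now $6329.80.
Claim 3 ($4514): deductible already satisfied, so owner's share is 40% × $4514 = $1805.60. That would push OOP to $8135.40, over the $8050 cap, so owner pays $8050 − $6329.80 = $1720.20.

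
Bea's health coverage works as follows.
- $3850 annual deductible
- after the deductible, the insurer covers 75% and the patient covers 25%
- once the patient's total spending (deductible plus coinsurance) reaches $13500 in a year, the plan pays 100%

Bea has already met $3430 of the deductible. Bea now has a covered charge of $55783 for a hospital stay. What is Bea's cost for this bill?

$10070

Deductible still to meet: $3850 − $3430 = $420.
That leaves $55783 − $420 = $55363 for coinsurance.
25% of $55363 = $13840.75 falls to the patient.
So the patient owes $420 + $13840.75 = $14260.75 before any cap.
Adding $14260.75 to the $3430 already spent would give $17690.75, which exceeds the $13500 cap; the patient pays just $13500 − $3430 = $10070.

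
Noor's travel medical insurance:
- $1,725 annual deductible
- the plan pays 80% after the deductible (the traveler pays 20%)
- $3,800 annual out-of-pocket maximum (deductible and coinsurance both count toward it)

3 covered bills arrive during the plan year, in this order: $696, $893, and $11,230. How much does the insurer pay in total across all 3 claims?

Claim 1 — $696: fully absorbed by the deductible. Cost to traveler: $696. OOP to date $696. Insurer: $696 − $696 = $0.
Claim 2 — $893: all of it applies to the deductible. Traveler owes $893 (running OOP $1,589). Plan pays $893 − $893 = $0.
Claim 3 — $11,230: $136 to deductible, leaving $11,094; 20% of $11,094 = $2,218.80. Claim cost before the cap: $136 + $2,218.80 = $2,354.80. That would push OOP to $3,943.80, over the $3,800 cap, so traveler pays $3,800 − $1,589 = $2,211. Insurer: $11,230 − $2,211 = $9,019.
Insurer total = bills − traveler's total = $12,819 − $3,800 = $9,019.

$9,019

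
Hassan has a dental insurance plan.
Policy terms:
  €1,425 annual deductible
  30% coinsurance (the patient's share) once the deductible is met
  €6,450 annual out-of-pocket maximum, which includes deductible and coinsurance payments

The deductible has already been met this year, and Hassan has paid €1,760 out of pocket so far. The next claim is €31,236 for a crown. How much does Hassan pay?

€4,690

The deductible is already satisfied, so the full bill goes to coinsurance.
Coinsurance: €31,236 × 30% = €9,370.80.
Year-to-date out-of-pocket would reach €1,760 + €9,370.80 = €11,130.80, above the €6,450 maximum, so the patient pays only €6,450 − €1,760 = €4,690.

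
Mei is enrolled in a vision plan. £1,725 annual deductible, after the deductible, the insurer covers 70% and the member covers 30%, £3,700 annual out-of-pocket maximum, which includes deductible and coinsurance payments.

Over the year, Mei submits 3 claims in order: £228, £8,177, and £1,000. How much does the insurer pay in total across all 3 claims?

Claim 1 — £228: all of it applies to the deductible. Member pays £228; OOP now £228. Insurer: £228 − £228 = £0.
Claim 2 — £8,177: £1,497 to deductible, leaving £6,680; coinsurance £6,680 × 30% = £2,004. Deductible plus coinsurance: £1,497 + £2,004 = £3,501. OOP would hit £3,729 > £3,700, so the cap limits the member to £3,700 − £228 = £3,472. Plan pays £8,177 − £3,472 = £4,705.
Claim 3 — £1,000: deductible met; 30% of £1,000 = £300. That would push OOP to £4,000, over the £3,700 cap, so member pays £3,700 − £3,700 = £0. Insurer: £1,000 − £0 = £1,000.
Insurer total: £0 + £4,705 + £1,000 = £5,705.

£5,705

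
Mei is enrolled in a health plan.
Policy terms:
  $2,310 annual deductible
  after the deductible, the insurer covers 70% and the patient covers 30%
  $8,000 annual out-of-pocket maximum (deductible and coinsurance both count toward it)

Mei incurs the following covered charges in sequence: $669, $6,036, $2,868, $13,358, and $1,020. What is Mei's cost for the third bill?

#1 ($669): all of it applies to the deductible. Cost to patient: $669. OOP to date $669.
#2 ($6,036): deductible takes $1,641, $4,395 remains; coinsurance $4,395 × 30% = $1,318.50. Patient owes $2,959.50 (running OOP $3,628.50).
#3 ($2,868): 30% coinsurance on $2,868 = $860.40. Patient pays $860.40; OOP now $4,488.90.

$860.40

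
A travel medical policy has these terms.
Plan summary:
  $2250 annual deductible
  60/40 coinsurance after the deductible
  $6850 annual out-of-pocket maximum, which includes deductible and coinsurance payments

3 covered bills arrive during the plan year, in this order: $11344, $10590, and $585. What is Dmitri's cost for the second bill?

$962.40

Bill 1, $11344: $2250 to deductible, leaving $9094; 40% of $9094 = $3637.60. Cost to traveler: $5887.60. OOP to date $5887.60.
Bill 2, $10590: 40% coinsurance on $10590 = $4236. That would push OOP to $10123.60, over the $6850 cap, so traveler pays $6850 − $5887.60 = $962.40.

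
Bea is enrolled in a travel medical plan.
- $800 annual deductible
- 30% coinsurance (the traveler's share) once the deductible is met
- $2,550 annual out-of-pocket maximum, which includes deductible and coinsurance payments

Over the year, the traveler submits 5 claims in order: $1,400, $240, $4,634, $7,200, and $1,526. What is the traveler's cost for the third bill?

$1,390.20

Claim 1 ($1,400): deductible takes $800, $600 remains; 30% of $600 = $180. Cost to traveler: $980. OOP to date $980.
Claim 2 ($240): deductible met; 30% of $240 = $72. Traveler owes $72 (running OOP $1,052).
Claim 3 ($4,634): 30% coinsurance on $4,634 = $1,390.20. Traveler pays $1,390.20; OOP now $2,442.20.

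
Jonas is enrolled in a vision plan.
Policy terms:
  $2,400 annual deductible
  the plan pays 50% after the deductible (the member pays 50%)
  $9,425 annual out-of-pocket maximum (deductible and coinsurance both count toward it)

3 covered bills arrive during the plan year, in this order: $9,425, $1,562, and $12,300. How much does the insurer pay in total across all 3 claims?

Claim 1 — $9,425: $2,400 finishes the deductible; $7,025 goes to coinsurance; 50% of $7,025 = $3,512.50. Member owes $5,912.50 (running OOP $5,912.50). Insurer: $9,425 − $5,912.50 = $3,512.50.
Claim 2 — $1,562: 50% coinsurance on $1,562 = $781. Cost to member: $781. OOP to date $6,693.50. Insurer: $1,562 − $781 = $781.
Claim 3 — $12,300: deductible met; 50% of $12,300 = $6,150. OOP would hit $12,843.50 > $9,425, so the cap limits the member to $9,425 − $6,693.50 = $2,731.50. Plan pays $12,300 − $2,731.50 = $9,568.50.
Insurer total = bills − member's total = $23,287 − $9,425 = $13,862.

$13,862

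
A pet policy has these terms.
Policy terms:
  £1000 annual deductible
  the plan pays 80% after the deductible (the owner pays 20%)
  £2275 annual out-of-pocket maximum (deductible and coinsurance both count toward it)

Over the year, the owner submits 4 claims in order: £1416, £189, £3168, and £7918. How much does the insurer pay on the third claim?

£2534.40

Bill 1, £1416: £1000 finishes the deductible; £416 goes to coinsurance; coinsurance £416 × 20% = £83.20. Owner owes £1083.20 (running OOP £1083.20). Plan pays £1416 − £1083.20 = £332.80.
Bill 2, £189: deductible already satisfied, so owner's share is 20% × £189 = £37.80. Owner owes £37.80 (running OOP £1121). Plan pays £189 − £37.80 = £151.20.
Bill 3, £3168: deductible met; 20% of £3168 = £633.60. Owner owes £633.60 (running OOP £1754.60). Plan pays £3168 − £633.60 = £2534.40.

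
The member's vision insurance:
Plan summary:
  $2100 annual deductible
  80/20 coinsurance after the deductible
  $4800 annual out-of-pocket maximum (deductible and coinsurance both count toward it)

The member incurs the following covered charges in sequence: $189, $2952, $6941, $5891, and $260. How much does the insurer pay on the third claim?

$5552.80

#1 ($189): fully absorbed by the deductible. Cost to member: $189. OOP to date $189. Plan pays $189 − $189 = $0.
#2 ($2952): $1911 finishes the deductible; $1041 goes to coinsurance; coinsurance $1041 × 20% = $208.20. Cost to member: $2119.20. OOP to date $2308.20. Insurer: $2952 − $2119.20 = $832.80.
#3 ($6941): 20% coinsurance on $6941 = $1388.20. Cost to member: $1388.20. OOP to date $3696.40. Insurer: $6941 − $1388.20 = $5552.80.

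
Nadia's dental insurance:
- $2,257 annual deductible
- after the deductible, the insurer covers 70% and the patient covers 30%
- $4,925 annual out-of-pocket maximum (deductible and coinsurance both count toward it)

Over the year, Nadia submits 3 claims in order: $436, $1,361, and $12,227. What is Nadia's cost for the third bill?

Claim 1 — $436: all of it applies to the deductible. Patient owes $436 (running OOP $436).
Claim 2 — $1,361: fully absorbed by the deductible. Patient pays $1,361; OOP now $1,797.
Claim 3 — $12,227: $460 to deductible, leaving $11,767; patient's 30% is $3,530.10. Deductible plus coinsurance: $460 + $3,530.10 = $3,990.10. OOP would hit $5,787.10 > $4,925, so the cap limits the patient to $4,925 − $1,797 = $3,128.

$3,128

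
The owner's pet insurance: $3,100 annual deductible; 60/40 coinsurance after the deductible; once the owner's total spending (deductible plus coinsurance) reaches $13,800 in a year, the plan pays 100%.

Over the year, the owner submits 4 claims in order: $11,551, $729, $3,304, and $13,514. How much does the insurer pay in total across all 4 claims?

Claim 1 — $11,551: $3,100 to deductible, leaving $8,451; 40% of $8,451 = $3,380.40. Cost to owner: $6,480.40. OOP to date $6,480.40. Plan pays $11,551 − $6,480.40 = $5,070.60.
Claim 2 — $729: deductible met; 40% of $729 = $291.60. Owner owes $291.60 (running OOP $6,772). Insurer: $729 − $291.60 = $437.40.
Claim 3 — $3,304: deductible already satisfied, so owner's share is 40% × $3,304 = $1,321.60. Owner pays $1,321.60; OOP now $8,093.60. Insurer: $3,304 − $1,321.60 = $1,982.40.
Claim 4 — $13,514: 40% coinsurance on $13,514 = $5,405.60. Owner owes $5,405.60 (running OOP $13,499.20). Plan pays $13,514 − $5,405.60 = $8,108.40.
Insurer total = bills − owner's total = $29,098 − $13,499.20 = $15,598.80.

$15,598.80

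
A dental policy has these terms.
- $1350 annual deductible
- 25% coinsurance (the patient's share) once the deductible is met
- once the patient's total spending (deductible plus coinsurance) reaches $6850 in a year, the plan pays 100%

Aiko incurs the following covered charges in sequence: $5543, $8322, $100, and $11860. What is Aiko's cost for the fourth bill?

$2346.25

Claim 1 — $5543: $1350 finishes the deductible; $4193 goes to coinsurance; patient's 25% is $1048.25. Patient pays $2398.25; OOP now $2398.25.
Claim 2 — $8322: 25% coinsurance on $8322 = $2080.50. Patient pays $2080.50; OOP now $4478.75.
Claim 3 — $100: deductible already satisfied, so patient's share is 25% × $100 = $25. Cost to patient: $25. OOP to date $4503.75.
Claim 4 — $11860: 25% coinsurance on $11860 = $2965. Adding that to $4503.75 gives $7468.75, past the $6850 cap; patient pays only $6850 − $4503.75 = $2346.25.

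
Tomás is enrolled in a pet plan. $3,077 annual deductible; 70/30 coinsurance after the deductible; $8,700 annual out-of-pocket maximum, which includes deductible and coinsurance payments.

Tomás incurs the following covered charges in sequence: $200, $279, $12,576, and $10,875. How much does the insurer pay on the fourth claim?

$8,245.40

Claim 1 — $200: all of it applies to the deductible. Owner owes $200 (running OOP $200). Plan pays $200 − $200 = $0.
Claim 2 — $279: entire amount goes to the deductible. Owner owes $279 (running OOP $479). Insurer: $279 − $279 = $0.
Claim 3 — $12,576: deductible takes $2,598, $9,978 remains; coinsurance $9,978 × 30% = $2,993.40. Owner pays $5,591.40; OOP now $6,070.40. Insurer: $12,576 − $5,591.40 = $6,984.60.
Claim 4 — $10,875: deductible met; 30% of $10,875 = $3,262.50. That would push OOP to $9,332.90, over the $8,700 cap, so owner pays $8,700 − $6,070.40 = $2,629.60. Plan pays $10,875 − $2,629.60 = $8,245.40.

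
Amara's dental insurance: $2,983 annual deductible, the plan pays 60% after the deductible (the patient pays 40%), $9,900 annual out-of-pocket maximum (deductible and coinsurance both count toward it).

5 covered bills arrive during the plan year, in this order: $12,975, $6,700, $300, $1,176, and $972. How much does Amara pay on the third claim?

$120

Bill 1, $12,975: $2,983 to deductible, leaving $9,992; coinsurance $9,992 × 40% = $3,996.80. Patient owes $6,979.80 (running OOP $6,979.80).
Bill 2, $6,700: deductible met; 40% of $6,700 = $2,680. Patient owes $2,680 (running OOP $9,659.80).
Bill 3, $300: 40% coinsurance on $300 = $120. Patient owes $120 (running OOP $9,779.80).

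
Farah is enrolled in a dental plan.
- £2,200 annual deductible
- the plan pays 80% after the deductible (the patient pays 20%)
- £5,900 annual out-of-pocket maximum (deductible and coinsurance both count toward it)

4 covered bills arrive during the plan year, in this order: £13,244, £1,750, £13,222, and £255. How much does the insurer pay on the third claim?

£12,080.80

Bill 1, £13,244: deductible takes £2,200, £11,044 remains; coinsurance £11,044 × 20% = £2,208.80. Patient owes £4,408.80 (running OOP £4,408.80). Plan pays £13,244 − £4,408.80 = £8,835.20.
Bill 2, £1,750: 20% coinsurance on £1,750 = £350. Patient pays £350; OOP now £4,758.80. Plan pays £1,750 − £350 = £1,400.
Bill 3, £13,222: deductible met; 20% of £13,222 = £2,644.40. OOP would hit £7,403.20 > £5,900, so the cap limits the patient to £5,900 − £4,758.80 = £1,141.20. Insurer: £13,222 − £1,141.20 = £12,080.80.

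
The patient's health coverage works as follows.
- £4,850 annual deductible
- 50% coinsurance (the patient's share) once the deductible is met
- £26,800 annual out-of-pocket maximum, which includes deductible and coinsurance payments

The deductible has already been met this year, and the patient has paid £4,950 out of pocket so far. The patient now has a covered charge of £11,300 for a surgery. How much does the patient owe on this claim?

£5,650

The deductible is already satisfied, so the full bill goes to coinsurance.
Patient's 50% share of £11,300 is £5,650.
Total out-of-pocket so far would be £4,950 + £5,650 = £10,600, below the £26,800 cap — no reduction.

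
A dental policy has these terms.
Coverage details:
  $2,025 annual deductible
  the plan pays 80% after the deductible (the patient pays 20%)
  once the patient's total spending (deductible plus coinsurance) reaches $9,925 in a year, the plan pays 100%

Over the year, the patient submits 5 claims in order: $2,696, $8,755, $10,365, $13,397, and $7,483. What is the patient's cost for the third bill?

Bill 1, $2,696: deductible takes $2,025, $671 remains; patient's 20% is $134.20. Cost to patient: $2,159.20. OOP to date $2,159.20.
Bill 2, $8,755: deductible already satisfied, so patient's share is 20% × $8,755 = $1,751. Cost to patient: $1,751. OOP to date $3,910.20.
Bill 3, $10,365: 20% coinsurance on $10,365 = $2,073. Cost to patient: $2,073. OOP to date $5,983.20.

$2,073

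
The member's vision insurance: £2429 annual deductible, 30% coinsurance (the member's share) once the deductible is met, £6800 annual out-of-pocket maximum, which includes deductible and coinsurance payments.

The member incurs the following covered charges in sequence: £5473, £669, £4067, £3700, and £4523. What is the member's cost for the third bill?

£1220.10

Bill 1, £5473: £2429 finishes the deductible; £3044 goes to coinsurance; member's 30% is £913.20. Member pays £3342.20; OOP now £3342.20.
Bill 2, £669: 30% coinsurance on £669 = £200.70. Member pays £200.70; OOP now £3542.90.
Bill 3, £4067: deductible already satisfied, so member's share is 30% × £4067 = £1220.10. Cost to member: £1220.10. OOP to date £4763.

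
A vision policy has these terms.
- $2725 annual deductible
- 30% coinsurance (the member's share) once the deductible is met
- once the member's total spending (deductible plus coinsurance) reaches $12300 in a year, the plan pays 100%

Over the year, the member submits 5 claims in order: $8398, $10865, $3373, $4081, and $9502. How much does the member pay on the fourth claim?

Bill 1, $8398: $2725 finishes the deductible; $5673 goes to coinsurance; coinsurance $5673 × 30% = $1701.90. Member pays $4426.90; OOP now $4426.90.
Bill 2, $10865: deductible met; 30% of $10865 = $3259.50. Member pays $3259.50; OOP now $7686.40.
Bill 3, $3373: deductible met; 30% of $3373 = $1011.90. Member owes $1011.90 (running OOP $8698.30).
Bill 4, $4081: deductible met; 30% of $4081 = $1224.30. Member owes $1224.30 (running OOP $9922.60).

$1224.30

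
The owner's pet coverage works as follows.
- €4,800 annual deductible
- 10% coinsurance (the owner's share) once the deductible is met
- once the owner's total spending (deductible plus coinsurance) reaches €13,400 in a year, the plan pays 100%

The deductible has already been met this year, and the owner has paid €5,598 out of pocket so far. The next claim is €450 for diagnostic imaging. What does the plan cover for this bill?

With the deductible met, the entire €450 is subject to coinsurance.
Owner's 10% share of €450 is €45.
Cumulative spending €5,598 + €45 = €5,643 stays under the €13,400 maximum.
Insurer pays the balance: €450 − €45 = €405.

€405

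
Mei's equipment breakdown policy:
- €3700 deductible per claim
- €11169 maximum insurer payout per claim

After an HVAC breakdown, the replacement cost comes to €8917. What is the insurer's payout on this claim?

Subtract the deductible: €8917 − €3700 = €5217.
€5217 ≤ €11169, so the limit doesn't bind; insurer pays €5217.

€5217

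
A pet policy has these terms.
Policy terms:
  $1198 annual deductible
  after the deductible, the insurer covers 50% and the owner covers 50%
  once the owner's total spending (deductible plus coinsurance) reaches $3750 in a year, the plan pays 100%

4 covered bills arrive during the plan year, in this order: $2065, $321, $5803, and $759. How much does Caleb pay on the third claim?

$1958

Claim 1 ($2065): $1198 to deductible, leaving $867; 50% of $867 = $433.50. Owner pays $1631.50; OOP now $1631.50.
Claim 2 ($321): 50% coinsurance on $321 = $160.50. Cost to owner: $160.50. OOP to date $1792.
Claim 3 ($5803): deductible met; 50% of $5803 = $2901.50. Adding that to $1792 gives $4693.50, past the $3750 cap; owner pays only $3750 − $1792 = $1958.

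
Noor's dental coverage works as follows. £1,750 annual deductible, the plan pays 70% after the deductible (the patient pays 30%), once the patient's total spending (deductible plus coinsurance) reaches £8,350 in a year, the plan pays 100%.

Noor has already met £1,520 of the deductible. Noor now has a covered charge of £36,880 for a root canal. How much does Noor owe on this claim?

Remaining deductible: £1,750 − £1,520 = £230.
The remaining £36,650 (= £36,880 − £230) moves to coinsurance.
30% of £36,650 = £10,995 falls to the patient.
Patient responsibility before any cap: £230 + £10,995 = £11,225.
That would bring total out-of-pocket to £12,745, past the £8,350 cap. The patient is capped at £8,350 − £1,520 = £6,830 on this claim.

£6,830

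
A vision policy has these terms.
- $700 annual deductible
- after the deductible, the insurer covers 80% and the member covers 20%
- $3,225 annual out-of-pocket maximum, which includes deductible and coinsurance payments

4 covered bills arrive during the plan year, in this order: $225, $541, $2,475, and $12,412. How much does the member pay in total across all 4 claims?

Bill 1, $225: fully absorbed by the deductible. Member pays $225; OOP now $225.
Bill 2, $541: $475 to deductible, leaving $66; 20% of $66 = $13.20. Member owes $488.20 (running OOP $713.20).
Bill 3, $2,475: 20% coinsurance on $2,475 = $495. Member pays $495; OOP now $1,208.20.
Bill 4, $12,412: deductible already satisfied, so member's share is 20% × $12,412 = $2,482.40. Adding that to $1,208.20 gives $3,690.60, past the $3,225 cap; member pays only $3,225 − $1,208.20 = $2,016.80.
Summing the member's payments: $225 + $488.20 + $495 + $2,016.80 = $3,225.

$3,225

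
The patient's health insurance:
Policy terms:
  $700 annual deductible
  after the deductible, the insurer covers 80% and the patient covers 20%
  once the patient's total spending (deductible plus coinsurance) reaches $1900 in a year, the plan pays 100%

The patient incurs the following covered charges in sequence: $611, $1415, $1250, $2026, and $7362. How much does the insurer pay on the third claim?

Bill 1, $611: entire amount goes to the deductible. Patient pays $611; OOP now $611. Plan pays $611 − $611 = $0.
Bill 2, $1415: deductible takes $89, $1326 remains; 20% of $1326 = $265.20. Patient owes $354.20 (running OOP $965.20). Insurer: $1415 − $354.20 = $1060.80.
Bill 3, $1250: deductible met; 20% of $1250 = $250. Cost to patient: $250. OOP to date $1215.20. Insurer: $1250 − $250 = $1000.

$1000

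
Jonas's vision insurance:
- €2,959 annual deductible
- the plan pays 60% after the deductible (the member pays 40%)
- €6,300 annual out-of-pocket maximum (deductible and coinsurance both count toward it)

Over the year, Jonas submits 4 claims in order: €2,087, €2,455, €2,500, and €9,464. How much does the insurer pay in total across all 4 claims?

€10,206

Bill 1, €2,087: all of it applies to the deductible. Member pays €2,087; OOP now €2,087. Plan pays €2,087 − €2,087 = €0.
Bill 2, €2,455: deductible takes €872, €1,583 remains; member's 40% is €633.20. Member pays €1,505.20; OOP now €3,592.20. Plan pays €2,455 − €1,505.20 = €949.80.
Bill 3, €2,500: deductible met; 40% of €2,500 = €1,000. Cost to member: €1,000. OOP to date €4,592.20. Insurer: €2,500 − €1,000 = €1,500.
Bill 4, €9,464: 40% coinsurance on €9,464 = €3,785.60. OOP would hit €8,377.80 > €6,300, so the cap limits the member to €6,300 − €4,592.20 = €1,707.80. Plan pays €9,464 − €1,707.80 = €7,756.20.
Insurer total = bills − member's total = €16,506 − €6,300 = €10,206.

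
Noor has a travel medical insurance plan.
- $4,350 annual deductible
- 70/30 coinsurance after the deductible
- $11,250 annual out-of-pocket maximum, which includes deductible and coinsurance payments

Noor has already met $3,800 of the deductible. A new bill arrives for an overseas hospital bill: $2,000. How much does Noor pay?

Deductible still to meet: $4,350 − $3,800 = $550.
That leaves $2,000 − $550 = $1,450 for coinsurance.
30% of $1,450 = $435 falls to the traveler.
That puts the traveler's cost at $550 + $435 = $985 before any cap.
Cumulative spending $3,800 + $985 = $4,785 stays under the $11,250 maximum.

$985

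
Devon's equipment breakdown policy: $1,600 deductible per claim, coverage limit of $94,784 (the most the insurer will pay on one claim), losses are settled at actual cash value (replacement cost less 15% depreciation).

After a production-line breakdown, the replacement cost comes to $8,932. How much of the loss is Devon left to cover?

$2,939.80

Actual cash value after 15% depreciation: $8,932 × 85% = $7,592.20.
After the deductible, $7,592.20 − $1,600 = $5,992.20 remains.
That's under the $94,784 cap, so the insurer reimburses the full $5,992.20.
The business owner bears the rest of the original loss: $8,932 − $5,992.20 = $2,939.80.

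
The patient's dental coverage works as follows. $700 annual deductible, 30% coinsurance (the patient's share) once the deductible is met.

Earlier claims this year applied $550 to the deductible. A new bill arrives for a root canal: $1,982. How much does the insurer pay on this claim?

$1,282.40

Deductible still to meet: $700 − $550 = $150.
That leaves $1,982 − $150 = $1,832 for coinsurance.
30% of $1,832 = $549.60 falls to the patient.
Patient responsibility: $150 + $549.60 = $699.60.
The insurer covers the remainder: $1,982 − $699.60 = $1,282.40.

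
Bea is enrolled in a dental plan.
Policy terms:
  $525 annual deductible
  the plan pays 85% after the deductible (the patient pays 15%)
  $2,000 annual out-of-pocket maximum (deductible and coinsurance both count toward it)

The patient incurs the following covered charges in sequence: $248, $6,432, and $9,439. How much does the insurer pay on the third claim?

$8,887.25

Bill 1, $248: entire amount goes to the deductible. Patient pays $248; OOP now $248. Plan pays $248 − $248 = $0.
Bill 2, $6,432: deductible takes $277, $6,155 remains; coinsurance $6,155 × 15% = $923.25. Cost to patient: $1,200.25. OOP to date $1,448.25. Plan pays $6,432 − $1,200.25 = $5,231.75.
Bill 3, $9,439: deductible already satisfied, so patient's share is 15% × $9,439 = $1,415.85. Adding that to $1,448.25 gives $2,864.10, past the $2,000 cap; patient pays only $2,000 − $1,448.25 = $551.75. Insurer: $9,439 − $551.75 = $8,887.25.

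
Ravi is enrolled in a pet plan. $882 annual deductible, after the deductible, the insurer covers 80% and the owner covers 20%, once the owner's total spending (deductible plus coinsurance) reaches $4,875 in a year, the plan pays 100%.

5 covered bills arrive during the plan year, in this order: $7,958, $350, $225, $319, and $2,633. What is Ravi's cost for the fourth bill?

$63.80

Claim 1 — $7,958: $882 to deductible, leaving $7,076; coinsurance $7,076 × 20% = $1,415.20. Cost to owner: $2,297.20. OOP to date $2,297.20.
Claim 2 — $350: deductible already satisfied, so owner's share is 20% × $350 = $70. Owner pays $70; OOP now $2,367.20.
Claim 3 — $225: 20% coinsurance on $225 = $45. Cost to owner: $45. OOP to date $2,412.20.
Claim 4 — $319: deductible already satisfied, so owner's share is 20% × $319 = $63.80. Owner owes $63.80 (running OOP $2,476).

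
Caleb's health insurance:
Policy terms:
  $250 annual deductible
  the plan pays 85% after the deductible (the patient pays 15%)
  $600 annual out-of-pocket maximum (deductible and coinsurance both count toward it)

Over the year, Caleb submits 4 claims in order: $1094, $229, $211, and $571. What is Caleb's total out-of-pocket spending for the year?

$528.25

Claim 1 ($1094): $250 finishes the deductible; $844 goes to coinsurance; coinsurance $844 × 15% = $126.60. Patient pays $376.60; OOP now $376.60.
Claim 2 ($229): 15% coinsurance on $229 = $34.35. Patient pays $34.35; OOP now $410.95.
Claim 3 ($211): deductible already satisfied, so patient's share is 15% × $211 = $31.65. Patient owes $31.65 (running OOP $442.60).
Claim 4 ($571): deductible already satisfied, so patient's share is 15% × $571 = $85.65. Cost to patient: $85.65. OOP to date $528.25.
Total paid by the patient: $376.60 + $34.35 + $31.65 + $85.65 = $528.25.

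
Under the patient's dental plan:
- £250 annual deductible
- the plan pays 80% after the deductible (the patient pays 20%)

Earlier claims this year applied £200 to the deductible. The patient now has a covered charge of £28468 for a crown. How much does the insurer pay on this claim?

£22734.40

£200 of the £250 deductible is already met, leaving £50.
The remaining £28418 (= £28468 − £50) moves to coinsurance.
Patient's 20% share of £28418 is £5683.60.
That puts the patient's cost at £50 + £5683.60 = £5733.60.
Insurer pays the balance: £28468 − £5733.60 = £22734.40.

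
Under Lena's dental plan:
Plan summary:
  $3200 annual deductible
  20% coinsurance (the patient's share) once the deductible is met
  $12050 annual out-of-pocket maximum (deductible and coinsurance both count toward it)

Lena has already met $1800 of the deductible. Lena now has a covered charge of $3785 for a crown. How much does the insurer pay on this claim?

$1908

$1800 of the $3200 deductible is already met, leaving $1400.
That leaves $3785 − $1400 = $2385 for coinsurance.
Patient's 20% share of $2385 is $477.
That puts the patient's cost at $1400 + $477 = $1877 before any cap.
Cumulative spending $1800 + $1877 = $3677 stays under the $12050 maximum.
The insurer covers the remainder: $3785 − $1877 = $1908.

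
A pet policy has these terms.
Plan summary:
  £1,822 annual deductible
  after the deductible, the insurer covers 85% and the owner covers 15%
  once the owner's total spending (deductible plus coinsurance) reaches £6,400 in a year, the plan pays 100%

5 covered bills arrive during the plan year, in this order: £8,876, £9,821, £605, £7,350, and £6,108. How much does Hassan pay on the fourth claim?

£1,102.50

Bill 1, £8,876: £1,822 finishes the deductible; £7,054 goes to coinsurance; coinsurance £7,054 × 15% = £1,058.10. Owner pays £2,880.10; OOP now £2,880.10.
Bill 2, £9,821: deductible met; 15% of £9,821 = £1,473.15. Owner pays £1,473.15; OOP now £4,353.25.
Bill 3, £605: deductible met; 15% of £605 = £90.75. Owner owes £90.75 (running OOP £4,444).
Bill 4, £7,350: deductible met; 15% of £7,350 = £1,102.50. Cost to owner: £1,102.50. OOP to date £5,546.50.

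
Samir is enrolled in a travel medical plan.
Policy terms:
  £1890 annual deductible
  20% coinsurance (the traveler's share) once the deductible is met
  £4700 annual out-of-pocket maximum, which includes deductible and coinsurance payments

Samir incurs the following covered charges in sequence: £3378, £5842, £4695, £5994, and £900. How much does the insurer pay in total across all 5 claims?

£16109

Claim 1 — £3378: £1890 to deductible, leaving £1488; traveler's 20% is £297.60. Traveler pays £2187.60; OOP now £2187.60. Insurer: £3378 − £2187.60 = £1190.40.
Claim 2 — £5842: deductible met; 20% of £5842 = £1168.40. Cost to traveler: £1168.40. OOP to date £3356. Insurer: £5842 − £1168.40 = £4673.60.
Claim 3 — £4695: deductible met; 20% of £4695 = £939. Cost to traveler: £939. OOP to date £4295. Plan pays £4695 − £939 = £3756.
Claim 4 — £5994: deductible already satisfied, so traveler's share is 20% × £5994 = £1198.80. Adding that to £4295 gives £5493.80, past the £4700 cap; traveler pays only £4700 − £4295 = £405. Insurer: £5994 − £405 = £5589.
Claim 5 — £900: deductible met; 20% of £900 = £180. OOP would hit £4880 > £4700, so the cap limits the traveler to £4700 − £4700 = £0. Insurer: £900 − £0 = £900.
Insurer total = bills − traveler's total = £20809 − £4700 = £16109.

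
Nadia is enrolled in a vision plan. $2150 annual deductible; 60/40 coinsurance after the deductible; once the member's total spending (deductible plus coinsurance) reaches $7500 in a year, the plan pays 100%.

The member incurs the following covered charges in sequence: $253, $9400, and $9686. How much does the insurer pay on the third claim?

Claim 1 — $253: all of it applies to the deductible. Member pays $253; OOP now $253. Plan pays $253 − $253 = $0.
Claim 2 — $9400: $1897 finishes the deductible; $7503 goes to coinsurance; 40% of $7503 = $3001.20. Cost to member: $4898.20. OOP to date $5151.20. Insurer: $9400 − $4898.20 = $4501.80.
Claim 3 — $9686: deductible already satisfied, so member's share is 40% × $9686 = $3874.40. OOP would hit $9025.60 > $7500, so the cap limits the member to $7500 − $5151.20 = $2348.80. Plan pays $9686 − $2348.80 = $7337.20.

$7337.20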